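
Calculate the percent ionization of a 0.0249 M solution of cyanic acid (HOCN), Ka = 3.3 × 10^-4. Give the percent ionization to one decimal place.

10.9%

HOCN ⇌ OCN- + H+; let x = [H+] at equilibrium.
Solve x² + 0.00033x − 8.22e-06 = 0 → x = 2.71 × 10^-3 M
% ionization = x/C₀ × 100% = 2.71 × 10^-3/0.0249 × 100% = 10.9%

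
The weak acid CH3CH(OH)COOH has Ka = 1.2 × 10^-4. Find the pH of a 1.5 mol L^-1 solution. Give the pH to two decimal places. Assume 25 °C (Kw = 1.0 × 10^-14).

pH = 1.87

CH3CH(OH)COOH ⇌ CH3CH(OH)COO- + H+
Ka = x²/(1.5 − x) = 1.2 × 10^-4
Assume x ≪ 1.5: x ≈ √(1.2 × 10^-4 × 1.5) = 1.34 × 10^-2 M
Check: 0.89% ionized — well under 5%, approximation valid.
pH = −log[H+] = −log(1.34 × 10^-2) = 1.87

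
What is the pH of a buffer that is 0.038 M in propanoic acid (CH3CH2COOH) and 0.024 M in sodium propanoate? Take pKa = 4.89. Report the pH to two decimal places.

Using pH = pKa + log([base]/[acid]) with [base]/[acid] = 0.024/0.038:
pH = 4.89 + (-0.200) = 4.69

pH = 4.69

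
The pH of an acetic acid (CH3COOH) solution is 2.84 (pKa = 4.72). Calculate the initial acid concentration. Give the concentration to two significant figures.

[H+] = 10^(-2.84) = 1.45 × 10^-3 M = x
Ka = 10^(−4.72) = 1.91 × 10^-5
Ka = x²/(C₀ − x) ⇒ C₀ = x + x²/Ka
C₀ = 1.45 × 10^-3 + (1.45 × 10^-3)²/(1.91 × 10^-5) = 1.12 × 10^-1 M

C₀ = 1.1 × 10^-1 M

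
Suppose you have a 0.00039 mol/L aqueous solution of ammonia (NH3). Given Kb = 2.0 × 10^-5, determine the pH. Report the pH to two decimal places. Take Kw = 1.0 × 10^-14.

pH = 9.90

NH3 + H2O ⇌ NH4+ + OH-
Kb = x²/(0.00039 − x) = 2.0 × 10^-5
x is not negligible relative to C₀; solve x² + 2e-05·x − 7.8e-09 = 0.
x = (−Kb + √(Kb² + 4·Kb·C₀))/2 = 7.89 × 10^-5 M
pOH = −log(7.89 × 10^-5) = 4.10; pH = 14.00 − 4.10 = 9.90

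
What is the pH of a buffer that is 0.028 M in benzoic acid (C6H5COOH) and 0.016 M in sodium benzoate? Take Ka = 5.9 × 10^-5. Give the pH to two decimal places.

pKa = −log(5.9 × 10^-5) = 4.229
Henderson–Hasselbalch: pH = pKa + log([C6H5COO-]/[C6H5COOH]) = 4.229 + log(0.016/0.028)
pH = 4.229 + (-0.243) = 3.99

pH = 3.99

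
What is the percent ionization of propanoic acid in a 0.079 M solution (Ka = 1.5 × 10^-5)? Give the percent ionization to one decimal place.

1.4%

CH3CH2COOH ⇌ CH3CH2COO- + H+; let x = [H+] at equilibrium.
x ≈ √(Ka·C₀) = √(1.5 × 10^-5 × 0.079) = 1.09 × 10^-3 M
Fraction ionized = 1.09 × 10^-3 / 0.079 = 0.0138 → 1.4%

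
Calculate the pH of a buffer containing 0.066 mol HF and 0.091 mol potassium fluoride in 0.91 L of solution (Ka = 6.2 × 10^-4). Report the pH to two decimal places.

pKa = −log(6.2 × 10^-4) = 3.208
Henderson–Hasselbalch: pH = pKa + log([F-]/[HF]) = 3.208 + log(0.091/0.066)
pH = 3.208 + (+0.139) = 3.35

pH = 3.35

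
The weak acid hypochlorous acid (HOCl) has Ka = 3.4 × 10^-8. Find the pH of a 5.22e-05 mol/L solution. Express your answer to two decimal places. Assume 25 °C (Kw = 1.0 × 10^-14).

HOCl ⇌ OCl- + H+
From the ICE table, Ka = x²/(5.22e-05 − x) = 3.4 × 10^-8.
Neglecting x in the denominator: x = √(3.4 × 10^-8 × 5.22e-05) = 1.33 × 10^-6 M
(x/C₀ = 2.6% < 5%, so the approximation holds.)
pH = −log(1.33 × 10^-6) = 5.88

pH = 5.88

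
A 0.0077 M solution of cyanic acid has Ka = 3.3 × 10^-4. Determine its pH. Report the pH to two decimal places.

pH = 2.84

HOCN ⇌ OCN- + H+
Let x = [H+] at equilibrium. Ka = x²/(0.0077 − x).
x is not negligible relative to C₀; solve x² + 0.00033·x − 2.54e-06 = 0.
x = (−Ka + √(Ka² + 4·Ka·C₀))/2 = 1.44 × 10^-3 M
pH = −log[H+] = −log(1.44 × 10^-3) = 2.84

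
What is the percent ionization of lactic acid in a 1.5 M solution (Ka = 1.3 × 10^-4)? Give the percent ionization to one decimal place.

0.9%

CH3CH(OH)COOH ⇌ CH3CH(OH)COO- + H+; let x = [H+] at equilibrium.
x ≈ √(Ka·C₀) = √(1.3 × 10^-4 × 1.5) = 1.40 × 10^-2 M
Fraction ionized = 1.40 × 10^-2 / 1.5 = 0.0093 → 0.9%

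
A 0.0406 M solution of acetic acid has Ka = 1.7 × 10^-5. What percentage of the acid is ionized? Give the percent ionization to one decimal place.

2.0%

CH3COOH ⇌ CH3COO- + H+; let x = [H+] at equilibrium.
x ≈ √(Ka·C₀) = √(1.7 × 10^-5 × 0.0406) = 8.31 × 10^-4 M
% ionization = x/C₀ × 100% = 8.31 × 10^-4/0.0406 × 100% = 2.0%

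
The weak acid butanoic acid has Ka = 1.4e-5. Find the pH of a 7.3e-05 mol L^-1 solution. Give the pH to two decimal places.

pH = 4.59

CH3(CH2)2COOH ⇌ CH3(CH2)2COO- + H+
From the ICE table, Ka = x²/(7.3e-05 − x) = 1.4 × 10^-5.
x is not negligible relative to C₀; solve x² + 1.4e-05·x − 1.02e-09 = 0.
x = [−1.4e-05 + √(1.4e-05² + 4.09e-09)]/2 = 2.57 × 10^-5 M
pH = −log[H+] = −log(2.57 × 10^-5) = 4.59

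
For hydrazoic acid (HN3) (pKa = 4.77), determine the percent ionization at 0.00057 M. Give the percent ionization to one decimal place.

15.8%

HN3 ⇌ N3- + H+; let x = [H+] at equilibrium.
Ka = 10^(−4.77) = 1.70 × 10^-5
Ka = x²/(C₀ − x); solving the quadratic gives x = 9.03 × 10^-5 M.
% ionization = x/C₀ × 100% = 9.03 × 10^-5/0.00057 × 100% = 15.8%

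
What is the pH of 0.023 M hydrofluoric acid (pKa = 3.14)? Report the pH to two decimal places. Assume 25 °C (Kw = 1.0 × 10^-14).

pH = 2.43

HF ⇌ F- + H+
Ka = 10^(−3.14) = 7.24 × 10^-4
From the ICE table, Ka = x²/(0.023 − x) = 7.24 × 10^-4.
The 5% rule fails; solving x² + Ka·x − Ka·C₀ = 0 exactly:
x = [−0.000724 + √(0.000724² + 6.66e-05)]/2 = 3.73 × 10^-3 M
pH = −log[H+] = −log(3.73 × 10^-3) = 2.43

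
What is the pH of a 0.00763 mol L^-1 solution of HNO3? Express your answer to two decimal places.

pH = 2.12

HNO3 is a strong acid and dissociates completely, so [H+] = 0.00763 M.
pH = -log(0.00763) = 2.12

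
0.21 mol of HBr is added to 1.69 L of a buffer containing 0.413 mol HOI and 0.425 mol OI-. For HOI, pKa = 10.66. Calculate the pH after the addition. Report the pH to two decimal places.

Added H+ converts OI- to HOI: HOI → 0.623 mol, OI- → 0.215 mol.
pH = pKa + log(n_OI-/n_HOI) = 10.66 + log(0.215/0.623) = 10.66 + (-0.462)

pH = 10.20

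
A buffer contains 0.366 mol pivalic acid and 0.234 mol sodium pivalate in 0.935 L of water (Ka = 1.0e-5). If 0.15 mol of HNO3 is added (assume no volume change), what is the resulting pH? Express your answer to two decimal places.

Added H+ converts (CH3)3CCOO- to (CH3)3CCOOH: (CH3)3CCOOH → 0.516 mol, (CH3)3CCOO- → 0.084 mol.
pKa = −log(1.0 × 10^-5) = 5.000
Henderson–Hasselbalch with mole ratio 0.084/0.516: pH = 5.000 + (-0.788)

pH = 4.21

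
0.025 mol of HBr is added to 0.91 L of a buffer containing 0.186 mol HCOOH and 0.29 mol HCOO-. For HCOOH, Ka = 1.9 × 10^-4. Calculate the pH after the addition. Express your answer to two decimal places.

Added H+ converts HCOO- to HCOOH: HCOOH → 0.211 mol, HCOO- → 0.265 mol.
pKa = −log(1.9 × 10^-4) = 3.721
pH = pKa + log([A⁻]/[HA]) = 3.721 + log(0.265/0.211) = 3.721 +0.099

pH = 3.82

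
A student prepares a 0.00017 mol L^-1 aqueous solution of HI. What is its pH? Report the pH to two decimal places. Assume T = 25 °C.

pH = 3.77

HI is a strong acid and dissociates completely, so [H+] = 0.00017 M.
pH = -log(0.00017) = 3.77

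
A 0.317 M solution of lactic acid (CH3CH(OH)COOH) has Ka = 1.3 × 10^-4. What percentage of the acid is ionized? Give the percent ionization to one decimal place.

2.0%

CH3CH(OH)COOH ⇌ CH3CH(OH)COO- + H+; let x = [H+] at equilibrium.
x ≈ √(Ka·C₀) = √(1.3 × 10^-4 × 0.317) = 6.42 × 10^-3 M
Fraction ionized = 6.42 × 10^-3 / 0.317 = 0.0203 → 2.0%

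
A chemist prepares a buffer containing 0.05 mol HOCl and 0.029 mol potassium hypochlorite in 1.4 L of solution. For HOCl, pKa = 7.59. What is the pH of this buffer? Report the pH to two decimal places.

Using pH = pKa + log([base]/[acid]) with [base]/[acid] = 0.029/0.05:
pH = 7.59 + (-0.237) = 7.35

pH = 7.35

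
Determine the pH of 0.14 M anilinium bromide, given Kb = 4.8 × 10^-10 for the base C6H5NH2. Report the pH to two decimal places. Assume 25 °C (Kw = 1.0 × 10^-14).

C6H5NH3+ is the conjugate acid of the weak base C6H5NH2.
Ka = Kw/Kb = 1.0×10^-14 / 4.8 × 10^-10 = 2.08 × 10^-5
From the ICE table, Ka = x²/(0.14 − x) = 2.08 × 10^-5.
Assume x ≪ 0.14: x ≈ √(2.08 × 10^-5 × 0.14) = 1.71 × 10^-3 M
pH = −log(1.71 × 10^-3) = 2.77

pH = 2.77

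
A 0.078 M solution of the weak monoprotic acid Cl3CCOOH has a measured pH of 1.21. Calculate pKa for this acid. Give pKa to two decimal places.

[H+] = 10^(-1.21) = 6.17 × 10^-2 M
At equilibrium [HA] = 0.078 − 6.17 × 10^-2 = 1.63 × 10^-2 M
Ka = [H+][A-]/[HA] = (6.17 × 10^-2)² / 1.63 × 10^-2 = 2.34 × 10^-1
pKa = -log(2.34 × 10^-1) = 0.63

pKa = 0.63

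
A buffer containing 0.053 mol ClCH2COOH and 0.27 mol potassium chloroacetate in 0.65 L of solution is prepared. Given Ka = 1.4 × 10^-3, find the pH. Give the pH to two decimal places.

pH = 3.56

pKa = −log(1.4 × 10^-3) = 2.854
Using pH = pKa + log([base]/[acid]) with [base]/[acid] = 0.27/0.053:
pH = 2.854 + (+0.707) = 3.56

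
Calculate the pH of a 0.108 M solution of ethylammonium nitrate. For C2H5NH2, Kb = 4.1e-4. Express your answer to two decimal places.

C2H5NH3+ is the conjugate acid of the weak base C2H5NH2.
Ka = Kw/Kb = 1.0×10^-14 / 4.1 × 10^-4 = 2.44 × 10^-11
Ka = [H+]²/(0.108 − [H+]) = 2.44 × 10^-11
Since Ka ≪ C₀, [H+] ≈ √(Ka·C₀) = 1.62 × 10^-6 M.
([H+]/C₀ = 0.0015% < 5%, so the approximation holds.)
pH = −log(1.62 × 10^-6) = 5.79

pH = 5.79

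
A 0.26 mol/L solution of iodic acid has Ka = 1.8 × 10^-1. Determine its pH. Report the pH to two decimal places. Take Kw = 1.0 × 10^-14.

HIO3 ⇌ IO3- + H+
From the ICE table, Ka = x²/(0.26 − x) = 1.8 × 10^-1.
x is not negligible relative to C₀; solve x² + 0.18·x − 0.0468 = 0.
x = (−Ka + √(Ka² + 4·Ka·C₀))/2 = 1.44 × 10^-1 M
pH = −log(1.44 × 10^-1) = 0.84

pH = 0.84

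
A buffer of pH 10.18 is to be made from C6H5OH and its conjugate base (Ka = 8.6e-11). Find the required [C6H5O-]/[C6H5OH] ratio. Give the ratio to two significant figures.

ratio = 1.3

pKa = -log(8.6 × 10^-11) = 10.066
pH = pKa + log(r) ⇒ log(r) = 10.18 − 10.066 = +0.114
r = [C6H5O-]/[C6H5OH] = 10^(+0.114) = 1.3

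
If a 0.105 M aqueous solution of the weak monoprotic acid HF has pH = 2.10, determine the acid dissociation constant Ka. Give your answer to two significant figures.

[H+] = 10^(-2.10) = 7.94 × 10^-3 M
At equilibrium [HA] = 0.105 − 7.94 × 10^-3 = 9.71 × 10^-2 M
Ka = [H+][A-]/[HA] = (7.94 × 10^-3)² / 9.71 × 10^-2 = 6.5 × 10^-4

Ka = 6.5 × 10^-4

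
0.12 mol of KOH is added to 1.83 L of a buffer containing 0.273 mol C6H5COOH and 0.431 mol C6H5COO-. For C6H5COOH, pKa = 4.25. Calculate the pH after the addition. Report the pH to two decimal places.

pH = 4.81

After neutralization: n(C6H5COOH) = 0.153 mol, n(C6H5COO-) = 0.551 mol.
pH = pKa + log(n_C6H5COO-/n_C6H5COOH) = 4.25 + log(0.551/0.153) = 4.25 + (+0.556)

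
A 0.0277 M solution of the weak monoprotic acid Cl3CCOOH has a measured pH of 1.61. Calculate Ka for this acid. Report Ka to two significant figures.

[H+] = 10^(-1.61) = 2.45 × 10^-2 M
At equilibrium [HA] = 0.0277 − 2.45 × 10^-2 = 3.20 × 10^-3 M
Ka = [H+][A-]/[HA] = (2.45 × 10^-2)² / 3.20 × 10^-3 = 1.9 × 10^-1

Ka = 1.9 × 10^-1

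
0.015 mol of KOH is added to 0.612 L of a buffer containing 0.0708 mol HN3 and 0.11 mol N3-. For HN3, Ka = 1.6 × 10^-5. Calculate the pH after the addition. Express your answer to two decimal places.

pH = 5.15

After neutralization: n(HN3) = 0.0558 mol, n(N3-) = 0.125 mol.
pKa = −log(1.6 × 10^-5) = 4.796
pH = pKa + log(n_N3-/n_HN3) = 4.796 + log(0.125/0.0558) = 4.796 + (+0.350)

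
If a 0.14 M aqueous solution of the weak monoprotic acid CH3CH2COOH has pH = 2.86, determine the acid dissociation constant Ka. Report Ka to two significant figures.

Ka = 1.4 × 10^-5

[H+] = 10^(-2.86) = 1.38 × 10^-3 M
At equilibrium [HA] = 0.14 − 1.38 × 10^-3 = 1.39 × 10^-1 M
Ka = [H+][A-]/[HA] = (1.38 × 10^-3)² / 1.39 × 10^-1 = 1.4 × 10^-5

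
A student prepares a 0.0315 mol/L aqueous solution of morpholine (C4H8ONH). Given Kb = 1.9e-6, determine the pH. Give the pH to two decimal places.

pH = 10.39

C4H8ONH + H2O ⇌ C4H8ONH2+ + OH-
From the ICE table, Kb = [OH-]²/(0.0315 − [OH-]) = 1.9 × 10^-6.
Since Kb ≪ C₀, [OH-] ≈ √(Kb·C₀) = 2.45 × 10^-4 M.
pOH = −log(2.45 × 10^-4) = 3.61; pH = 14.00 − 3.61 = 10.39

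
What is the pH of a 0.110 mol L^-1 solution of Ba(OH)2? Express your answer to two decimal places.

pH = 13.34

Ba(OH)2 is a strong base (each formula unit releases 2 OH-); [OH-] = 0.22 M.
pOH = -log(0.22) = 0.66
pH = 14.00 - 0.66 = 13.34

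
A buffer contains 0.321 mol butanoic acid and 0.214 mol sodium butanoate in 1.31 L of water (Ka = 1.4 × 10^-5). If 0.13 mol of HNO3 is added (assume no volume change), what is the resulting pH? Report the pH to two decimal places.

Added H+ converts CH3(CH2)2COO- to CH3(CH2)2COOH: CH3(CH2)2COOH → 0.451 mol, CH3(CH2)2COO- → 0.084 mol.
pKa = −log(1.4 × 10^-5) = 4.854
Henderson–Hasselbalch with mole ratio 0.084/0.451: pH = 4.854 + (-0.730)

pH = 4.12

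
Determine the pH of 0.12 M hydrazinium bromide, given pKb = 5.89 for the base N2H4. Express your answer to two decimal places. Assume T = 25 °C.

pH = 4.52

N2H5+ is the conjugate acid of the weak base N2H4.
Kb = 10^(−5.89) = 1.29 × 10^-6
Ka = Kw/Kb = 1.0×10^-14 / 1.29 × 10^-6 = 7.75 × 10^-9
From the ICE table, Ka = [H+]²/(0.12 − [H+]) = 7.75 × 10^-9.
Since Ka ≪ C₀, [H+] ≈ √(Ka·C₀) = 3.05 × 10^-5 M.
Check: 0.025% ionized — well under 5%, approximation valid.
pH = −log[H+] = −log(3.05 × 10^-5) = 4.52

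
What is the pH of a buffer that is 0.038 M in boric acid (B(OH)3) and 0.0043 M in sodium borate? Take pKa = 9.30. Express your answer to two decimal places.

pH = 8.35

pH = pKa + log([A⁻]/[HA]) = 9.30 + log(0.0043/0.038)
pH = 9.30 + (-0.946) = 8.35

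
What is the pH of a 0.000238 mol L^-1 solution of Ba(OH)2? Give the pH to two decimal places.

Ba(OH)2 is a strong base (each formula unit releases 2 OH-); [OH-] = 0.000476 M.
pOH = -log(0.000476) = 3.32
pH = 14.00 - 3.32 = 10.68

pH = 10.68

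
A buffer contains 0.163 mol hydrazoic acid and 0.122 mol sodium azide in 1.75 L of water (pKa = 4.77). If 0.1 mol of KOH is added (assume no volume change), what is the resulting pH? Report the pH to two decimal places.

After neutralization: n(HN3) = 0.063 mol, n(N3-) = 0.222 mol.
pH = pKa + log(n_N3-/n_HN3) = 4.77 + log(0.222/0.063) = 4.77 + (+0.547)

pH = 5.32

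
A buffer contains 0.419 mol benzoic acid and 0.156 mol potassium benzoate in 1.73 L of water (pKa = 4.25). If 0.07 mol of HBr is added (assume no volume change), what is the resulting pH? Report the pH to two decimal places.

After neutralization: n(C6H5COOH) = 0.489 mol, n(C6H5COO-) = 0.086 mol.
Henderson–Hasselbalch with mole ratio 0.086/0.489: pH = 4.25 + (-0.755)

pH = 3.50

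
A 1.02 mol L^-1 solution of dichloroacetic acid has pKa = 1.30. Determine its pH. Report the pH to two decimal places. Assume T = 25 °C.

Cl2CHCOOH ⇌ Cl2CHCOO- + H+
Ka = 10^(−1.30) = 5.01 × 10^-2
Ka = [H+]²/(1.02 − [H+]) = 5.01 × 10^-2
The 5% rule fails; solving [H+]² + Ka·[H+] − Ka·C₀ = 0 exactly:
[H+] = [−0.0501 + √(0.0501² + 0.204)]/2 = 2.02 × 10^-1 M
pH = −log[H+] = −log(2.02 × 10^-1) = 0.69

pH = 0.69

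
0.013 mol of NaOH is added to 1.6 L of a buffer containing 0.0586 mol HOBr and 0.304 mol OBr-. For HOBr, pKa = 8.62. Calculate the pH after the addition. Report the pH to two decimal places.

After neutralization: n(HOBr) = 0.0456 mol, n(OBr-) = 0.317 mol.
pH = pKa + log([A⁻]/[HA]) = 8.62 + log(0.317/0.0456) = 8.62 +0.842

pH = 9.46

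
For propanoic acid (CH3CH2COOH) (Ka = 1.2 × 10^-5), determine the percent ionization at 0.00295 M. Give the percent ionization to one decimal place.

6.2%

CH3CH2COOH ⇌ CH3CH2COO- + H+; let x = [H+] at equilibrium.
Ka = x²/(C₀ − x); solving the quadratic gives x = 1.82 × 10^-4 M.
% ionization = x/C₀ × 100% = 1.82 × 10^-4/0.00295 × 100% = 6.2%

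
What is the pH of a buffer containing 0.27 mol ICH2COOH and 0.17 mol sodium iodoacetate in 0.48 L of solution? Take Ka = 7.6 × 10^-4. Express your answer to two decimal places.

pKa = −log(7.6 × 10^-4) = 3.119
Using pH = pKa + log([base]/[acid]) with [base]/[acid] = 0.17/0.27:
pH = 3.119 + (-0.201) = 2.92

pH = 2.92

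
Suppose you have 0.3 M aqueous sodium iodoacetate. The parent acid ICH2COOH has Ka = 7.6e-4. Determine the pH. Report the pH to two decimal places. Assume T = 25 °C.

pH = 8.30

ICH2COO- is the conjugate base of the weak acid ICH2COOH.
Kb = Kw/Ka = 1.0×10^-14 / 7.6 × 10^-4 = 1.32 × 10^-11
Let x = [OH-] at equilibrium. Kb = x²/(0.3 − x).
Since Kb ≪ C₀, x ≈ √(Kb·C₀) = 1.99 × 10^-6 M.
Check: 0.00066% ionized — well under 5%, approximation valid.
pOH = 5.70, so pH = 14.00 − pOH = 8.30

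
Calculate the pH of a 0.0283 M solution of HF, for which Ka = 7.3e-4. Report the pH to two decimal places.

pH = 2.38

HF ⇌ F- + H+
Ka = x²/(0.0283 − x) = 7.3 × 10^-4
Here C₀/Ka ≈ 38.8, so the small-x approximation fails. Use the quadratic:
x = [−0.00073 + √(0.00073² + 8.26e-05)]/2 = 4.19 × 10^-3 M
pH = −log[H+] = −log(4.19 × 10^-3) = 2.38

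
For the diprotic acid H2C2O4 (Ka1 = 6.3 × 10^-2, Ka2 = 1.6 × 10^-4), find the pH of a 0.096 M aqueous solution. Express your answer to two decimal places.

pH = 1.28

Ka1 ≫ Ka2, so treat the first dissociation as the only significant source of H+.
Ka1 = x²/(0.096 − x) = 6.3 × 10^-2
Solving the quadratic: x = (−Ka1 + √(Ka1² + 4·Ka1·C₀))/2 = 5.24 × 10^-2 M
pH = −log(5.24 × 10^-2) = 1.28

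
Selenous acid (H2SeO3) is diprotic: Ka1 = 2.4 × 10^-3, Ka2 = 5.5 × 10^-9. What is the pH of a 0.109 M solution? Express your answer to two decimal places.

Ka1 ≫ Ka2, so treat the first dissociation as the only significant source of H+.
Ka1 = x²/(0.109 − x) = 2.4 × 10^-3
Solving the quadratic: x = (−Ka1 + √(Ka1² + 4·Ka1·C₀))/2 = 1.50 × 10^-2 M
pH = −log(1.50 × 10^-2) = 1.82

pH = 1.82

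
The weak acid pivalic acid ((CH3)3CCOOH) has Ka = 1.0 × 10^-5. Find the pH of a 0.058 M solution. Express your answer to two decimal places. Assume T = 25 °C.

(CH3)3CCOOH ⇌ (CH3)3CCOO- + H+
From the ICE table, Ka = [H+]²/(0.058 − [H+]) = 1.0 × 10^-5.
Assume [H+] ≪ 0.058: [H+] ≈ √(1.0 × 10^-5 × 0.058) = 7.62 × 10^-4 M
pH = −log(7.62 × 10^-4) = 3.12

pH = 3.12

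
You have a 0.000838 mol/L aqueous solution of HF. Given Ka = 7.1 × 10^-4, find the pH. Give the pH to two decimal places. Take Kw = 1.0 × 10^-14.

HF ⇌ F- + H+
Ka = [H+]²/(0.000838 − [H+]) = 7.1 × 10^-4
The 5% rule fails; solving [H+]² + Ka·[H+] − Ka·C₀ = 0 exactly:
[H+] = (−Ka + √(Ka² + 4·Ka·C₀))/2 = 4.94 × 10^-4 M
pH = −log(4.94 × 10^-4) = 3.31

pH = 3.31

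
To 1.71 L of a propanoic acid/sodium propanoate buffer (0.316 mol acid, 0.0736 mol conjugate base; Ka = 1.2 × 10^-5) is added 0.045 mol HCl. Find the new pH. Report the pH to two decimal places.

pH = 3.82

After neutralization: n(CH3CH2COOH) = 0.361 mol, n(CH3CH2COO-) = 0.0286 mol.
pKa = −log(1.2 × 10^-5) = 4.921
pH = pKa + log([A⁻]/[HA]) = 4.921 + log(0.0286/0.361) = 4.921 -1.101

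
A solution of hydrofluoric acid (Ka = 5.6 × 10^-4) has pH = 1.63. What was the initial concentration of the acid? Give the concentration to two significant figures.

[H+] = 10^(-1.63) = 2.34 × 10^-2 M = x
Ka = x²/(C₀ − x) ⇒ C₀ = x + x²/Ka
C₀ = 2.34 × 10^-2 + (2.34 × 10^-2)²/(5.6 × 10^-4) = 1.00 M

C₀ = 1.0 M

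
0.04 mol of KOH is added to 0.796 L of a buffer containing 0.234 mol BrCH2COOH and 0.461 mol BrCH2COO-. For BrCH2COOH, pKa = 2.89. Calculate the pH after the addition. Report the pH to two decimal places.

pH = 3.30

OH- converts BrCH2COOH to BrCH2COO-: BrCH2COOH → 0.194 mol, BrCH2COO- → 0.501 mol.
Henderson–Hasselbalch with mole ratio 0.501/0.194: pH = 2.89 + (+0.412)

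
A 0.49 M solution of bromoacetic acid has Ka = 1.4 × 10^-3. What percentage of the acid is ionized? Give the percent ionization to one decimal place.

BrCH2COOH ⇌ BrCH2COO- + H+; let x = [H+] at equilibrium.
Ka = x²/(C₀ − x); solving the quadratic gives x = 2.55 × 10^-2 M.
% ionization = x/C₀ × 100% = 2.55 × 10^-2/0.49 × 100% = 5.2%

5.2%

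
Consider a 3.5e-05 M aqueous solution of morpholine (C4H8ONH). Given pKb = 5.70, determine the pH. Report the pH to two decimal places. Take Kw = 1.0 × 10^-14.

C4H8ONH + H2O ⇌ C4H8ONH2+ + OH-
Kb = 10^(−5.70) = 2.00 × 10^-6
From the ICE table, Kb = x²/(3.5e-05 − x) = 2.00 × 10^-6.
Here C₀/Kb ≈ 17.5, so the small-x approximation fails. Use the quadratic:
x = [−2e-06 + √(2e-06² + 2.8e-10)]/2 = 7.43 × 10^-6 M
pOH = 5.13, so pH = 14.00 − pOH = 8.87

pH = 8.87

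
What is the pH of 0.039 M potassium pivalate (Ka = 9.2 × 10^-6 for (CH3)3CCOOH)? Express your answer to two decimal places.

(CH3)3CCOO- is the conjugate base of the weak acid (CH3)3CCOOH.
Kb = Kw/Ka = 1.0×10^-14 / 9.2 × 10^-6 = 1.09 × 10^-9
Kb = x²/(0.039 − x) = 1.09 × 10^-9
Assume x ≪ 0.039: x ≈ √(1.09 × 10^-9 × 0.039) = 6.52 × 10^-6 M
Check: 0.017% ionized — well under 5%, approximation valid.
pOH = 5.19, so pH = 14.00 − pOH = 8.81

pH = 8.81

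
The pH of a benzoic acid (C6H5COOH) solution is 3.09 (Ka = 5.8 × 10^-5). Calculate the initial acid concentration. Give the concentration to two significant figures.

C₀ = 1.2 × 10^-2 M

[H+] = 10^(-3.09) = 8.13 × 10^-4 M = x
Ka = x²/(C₀ − x) ⇒ C₀ = x + x²/Ka
C₀ = 8.13 × 10^-4 + (8.13 × 10^-4)²/(5.8 × 10^-5) = 1.22 × 10^-2 M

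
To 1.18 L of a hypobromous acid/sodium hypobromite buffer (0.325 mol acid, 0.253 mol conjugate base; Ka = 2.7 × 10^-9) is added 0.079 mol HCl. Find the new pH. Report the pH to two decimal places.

pH = 8.20

After neutralization: n(HOBr) = 0.404 mol, n(OBr-) = 0.174 mol.
pKa = −log(2.7 × 10^-9) = 8.569
pH = pKa + log(n_OBr-/n_HOBr) = 8.569 + log(0.174/0.404) = 8.569 + (-0.366)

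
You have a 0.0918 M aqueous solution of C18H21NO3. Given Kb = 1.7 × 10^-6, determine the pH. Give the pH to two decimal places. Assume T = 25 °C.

pH = 10.60

C18H21NO3 + H2O ⇌ C18H22NO3+ + OH-
From the ICE table, Kb = [OH-]²/(0.0918 − [OH-]) = 1.7 × 10^-6.
Since Kb ≪ C₀, [OH-] ≈ √(Kb·C₀) = 3.95 × 10^-4 M.
pOH = −log(3.95 × 10^-4) = 3.40; pH = 14.00 − 3.40 = 10.60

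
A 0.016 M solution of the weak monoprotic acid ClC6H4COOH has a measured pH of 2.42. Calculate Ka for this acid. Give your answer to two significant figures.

Ka = 1.2 × 10^-3

[H+] = 10^(-2.42) = 3.80 × 10^-3 M
At equilibrium [HA] = 0.016 − 3.80 × 10^-3 = 1.22 × 10^-2 M
Ka = [H+][A-]/[HA] = (3.80 × 10^-3)² / 1.22 × 10^-2 = 1.2 × 10^-3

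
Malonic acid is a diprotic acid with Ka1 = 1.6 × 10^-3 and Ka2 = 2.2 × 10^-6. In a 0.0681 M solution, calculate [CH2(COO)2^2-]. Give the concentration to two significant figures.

2.2 × 10^-6 M

First ionization gives [H+] ≈ [CH2(COOH)COO-] = 9.67 × 10^-3 M.
Second step: Ka2 = [H+][CH2(COO)2^2-]/[CH2(COOH)COO-] ≈ [CH2(COO)2^2-] (since [H+] ≈ [CH2(COOH)COO-]).
So [CH2(COO)2^2-] ≈ Ka2.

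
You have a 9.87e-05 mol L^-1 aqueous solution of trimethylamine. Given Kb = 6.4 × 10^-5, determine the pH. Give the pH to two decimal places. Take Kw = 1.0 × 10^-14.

pH = 9.73

(CH3)3N + H2O ⇌ (CH3)3NH+ + OH-
From the ICE table, Kb = [OH-]²/(9.87e-05 − [OH-]) = 6.4 × 10^-5.
[OH-] is not negligible relative to C₀; solve [OH-]² + 6.4e-05·[OH-] − 6.32e-09 = 0.
[OH-] = [−6.4e-05 + √(6.4e-05² + 2.53e-08)]/2 = 5.37 × 10^-5 M
pOH = −log(5.37 × 10^-5) = 4.27; pH = 14.00 − 4.27 = 9.73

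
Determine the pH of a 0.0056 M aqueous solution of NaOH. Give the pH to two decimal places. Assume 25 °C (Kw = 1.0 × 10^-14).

NaOH is a strong base; [OH-] = 0.0056 M.
pOH = -log(0.0056) = 2.25
pH = 14.00 - 2.25 = 11.75

pH = 11.75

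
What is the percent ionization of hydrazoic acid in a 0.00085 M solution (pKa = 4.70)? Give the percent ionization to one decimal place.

HN3 ⇌ N3- + H+; let x = [H+] at equilibrium.
Ka = 10^(−4.70) = 2.00 × 10^-5
Ka = x²/(C₀ − x); solving the quadratic gives x = 1.21 × 10^-4 M.
Fraction ionized = 1.21 × 10^-4 / 0.00085 = 0.1424 → 14.2%

14.2%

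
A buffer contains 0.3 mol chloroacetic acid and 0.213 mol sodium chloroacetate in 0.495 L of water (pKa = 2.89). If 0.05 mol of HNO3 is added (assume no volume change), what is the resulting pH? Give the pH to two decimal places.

pH = 2.56

After neutralization: n(ClCH2COOH) = 0.35 mol, n(ClCH2COO-) = 0.163 mol.
Henderson–Hasselbalch with mole ratio 0.163/0.35: pH = 2.89 + (-0.332)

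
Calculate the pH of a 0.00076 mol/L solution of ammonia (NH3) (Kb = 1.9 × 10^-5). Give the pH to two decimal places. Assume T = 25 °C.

pH = 10.05

NH3 + H2O ⇌ NH4+ + OH-
Kb = x²/(0.00076 − x) = 1.9 × 10^-5
The 5% rule fails; solving x² + Kb·x − Kb·C₀ = 0 exactly:
x = (−Kb + √(Kb² + 4·Kb·C₀))/2 = 1.11 × 10^-4 M
pOH = −log(1.11 × 10^-4) = 3.95; pH = 14.00 − 3.95 = 10.05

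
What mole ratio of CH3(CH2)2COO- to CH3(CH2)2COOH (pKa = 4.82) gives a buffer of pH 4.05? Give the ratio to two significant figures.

pH = pKa + log(r) ⇒ log(r) = 4.05 − 4.82 = -0.77
r = [CH3(CH2)2COO-]/[CH3(CH2)2COOH] = 10^(-0.77) = 0.17

ratio = 0.17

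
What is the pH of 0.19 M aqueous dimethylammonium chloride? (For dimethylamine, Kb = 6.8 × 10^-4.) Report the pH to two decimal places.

pH = 5.78

(CH3)2NH2+ is the conjugate acid of the weak base (CH3)2NH.
Ka = Kw/Kb = 1.0×10^-14 / 6.8 × 10^-4 = 1.47 × 10^-11
From the ICE table, Ka = [H+]²/(0.19 − [H+]) = 1.47 × 10^-11.
Since Ka ≪ C₀, [H+] ≈ √(Ka·C₀) = 1.67 × 10^-6 M.
Check: 0.00088% ionized — well under 5%, approximation valid.
pH = −log[H+] = −log(1.67 × 10^-6) = 5.78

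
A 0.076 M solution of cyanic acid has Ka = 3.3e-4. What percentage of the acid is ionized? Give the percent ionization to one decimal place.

6.4%

HOCN ⇌ OCN- + H+; let x = [H+] at equilibrium.
Ka = x²/(C₀ − x); solving the quadratic gives x = 4.85 × 10^-3 M.
Fraction ionized = 4.85 × 10^-3 / 0.076 = 0.0638 → 6.4%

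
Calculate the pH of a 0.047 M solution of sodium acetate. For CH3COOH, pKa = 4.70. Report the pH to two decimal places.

CH3COO- is the conjugate base of the weak acid CH3COOH.
Ka = 10^(−4.70) = 2.00 × 10^-5
Kb = Kw/Ka = 1.0×10^-14 / 2.00 × 10^-5 = 5.00 × 10^-10
From the ICE table, Kb = x²/(0.047 − x) = 5.00 × 10^-10.
Neglecting x in the denominator: x = √(5.00 × 10^-10 × 0.047) = 4.85 × 10^-6 M
Check: 0.01% ionized — well under 5%, approximation valid.
pOH = 5.31, so pH = 14.00 − pOH = 8.69

pH = 8.69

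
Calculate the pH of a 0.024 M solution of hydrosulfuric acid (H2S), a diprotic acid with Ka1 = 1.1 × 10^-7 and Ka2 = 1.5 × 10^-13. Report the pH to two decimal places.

pH = 4.29

Since Ka1 ≫ Ka2, the first ionization dominates [H+].
Ka1 = x²/(0.024 − x) = 1.1 × 10^-7
x ≈ √(1.1 × 10^-7 × 0.024) = 5.14 × 10^-5 M
pH = −log(5.14 × 10^-5) = 4.29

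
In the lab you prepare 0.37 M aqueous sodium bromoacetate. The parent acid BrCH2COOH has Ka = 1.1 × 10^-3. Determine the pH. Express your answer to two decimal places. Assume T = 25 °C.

pH = 8.26

BrCH2COO- is the conjugate base of the weak acid BrCH2COOH.
Kb = Kw/Ka = 1.0×10^-14 / 1.1 × 10^-3 = 9.09 × 10^-12
From the ICE table, Kb = [OH-]²/(0.37 − [OH-]) = 9.09 × 10^-12.
Since Kb ≪ C₀, [OH-] ≈ √(Kb·C₀) = 1.83 × 10^-6 M.
pOH = −log(1.83 × 10^-6) = 5.74; pH = 14.00 − 5.74 = 8.26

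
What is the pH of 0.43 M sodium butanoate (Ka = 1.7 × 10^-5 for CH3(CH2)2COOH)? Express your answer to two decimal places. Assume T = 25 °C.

CH3(CH2)2COO- is the conjugate base of the weak acid CH3(CH2)2COOH.
Kb = Kw/Ka = 1.0×10^-14 / 1.7 × 10^-5 = 5.88 × 10^-10
From the ICE table, Kb = x²/(0.43 − x) = 5.88 × 10^-10.
Since Kb ≪ C₀, x ≈ √(Kb·C₀) = 1.59 × 10^-5 M.
pOH = 4.80, so pH = 14.00 − pOH = 9.20

pH = 9.20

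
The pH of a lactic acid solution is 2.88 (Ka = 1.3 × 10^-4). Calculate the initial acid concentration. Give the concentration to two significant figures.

C₀ = 1.5 × 10^-2 M

[H+] = 10^(-2.88) = 1.32 × 10^-3 M = x
Ka = x²/(C₀ − x) ⇒ C₀ = x + x²/Ka
C₀ = 1.32 × 10^-3 + (1.32 × 10^-3)²/(1.3 × 10^-4) = 1.47 × 10^-2 M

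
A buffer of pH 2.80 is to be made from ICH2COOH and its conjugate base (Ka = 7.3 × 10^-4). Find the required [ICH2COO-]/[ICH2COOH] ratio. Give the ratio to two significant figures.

pKa = -log(7.3 × 10^-4) = 3.137
pH = pKa + log(r) ⇒ log(r) = 2.80 − 3.137 = -0.337
r = [ICH2COO-]/[ICH2COOH] = 10^(-0.337) = 0.46

ratio = 0.46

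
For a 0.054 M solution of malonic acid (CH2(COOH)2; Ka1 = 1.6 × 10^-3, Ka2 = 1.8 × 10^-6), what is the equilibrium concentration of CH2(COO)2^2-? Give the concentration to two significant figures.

1.8 × 10^-6 M

First ionization gives [H+] ≈ [CH2(COOH)COO-] = 8.53 × 10^-3 M.
Second step: Ka2 = [H+][CH2(COO)2^2-]/[CH2(COOH)COO-] ≈ [CH2(COO)2^2-] (since [H+] ≈ [CH2(COOH)COO-]).
So [CH2(COO)2^2-] ≈ Ka2.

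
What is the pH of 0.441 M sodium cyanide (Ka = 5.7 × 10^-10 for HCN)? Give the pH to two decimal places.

CN- is the conjugate base of the weak acid HCN.
Kb = Kw/Ka = 1.0×10^-14 / 5.7 × 10^-10 = 1.75 × 10^-5
Kb = [OH-]²/(0.441 − [OH-]) = 1.75 × 10^-5
Neglecting [OH-] in the denominator: [OH-] = √(1.75 × 10^-5 × 0.441) = 2.78 × 10^-3 M
Check: 0.63% ionized — well under 5%, approximation valid.
pOH = 2.56, so pH = 14.00 − pOH = 11.44

pH = 11.44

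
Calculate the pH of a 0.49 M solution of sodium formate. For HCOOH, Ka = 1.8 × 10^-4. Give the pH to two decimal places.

HCOO- is the conjugate base of the weak acid HCOOH.
Kb = Kw/Ka = 1.0×10^-14 / 1.8 × 10^-4 = 5.56 × 10^-11
Kb = [OH-]²/(0.49 − [OH-]) = 5.56 × 10^-11
Since Kb ≪ C₀, [OH-] ≈ √(Kb·C₀) = 5.22 × 10^-6 M.
([OH-]/C₀ = 0.0011% < 5%, so the approximation holds.)
pOH = 5.28, so pH = 14.00 − pOH = 8.72

pH = 8.72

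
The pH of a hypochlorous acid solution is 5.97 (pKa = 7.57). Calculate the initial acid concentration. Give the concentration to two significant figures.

C₀ = 4.4 × 10^-5 M

[H+] = 10^(-5.97) = 1.07 × 10^-6 M = x
Ka = 10^(−7.57) = 2.69 × 10^-8
Ka = x²/(C₀ − x) ⇒ C₀ = x + x²/Ka
C₀ = 1.07 × 10^-6 + (1.07 × 10^-6)²/(2.69 × 10^-8) = 4.36 × 10^-5 M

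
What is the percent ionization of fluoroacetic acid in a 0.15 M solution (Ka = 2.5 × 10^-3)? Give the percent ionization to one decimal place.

12.1%

FCH2COOH ⇌ FCH2COO- + H+; let x = [H+] at equilibrium.
Solve x² + 0.0025x − 0.000375 = 0 → x = 1.82 × 10^-2 M
% ionization = x/C₀ × 100% = 1.82 × 10^-2/0.15 × 100% = 12.1%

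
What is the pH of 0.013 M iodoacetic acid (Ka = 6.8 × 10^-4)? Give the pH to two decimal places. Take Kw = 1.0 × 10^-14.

ICH2COOH ⇌ ICH2COO- + H+
Ka = [H+]²/(0.013 − [H+]) = 6.8 × 10^-4
Here C₀/Ka ≈ 19.1, so the small-[H+] approximation fails. Use the quadratic:
[H+] = [−0.00068 + √(0.00068² + 3.54e-05)]/2 = 2.65 × 10^-3 M
pH = −log[H+] = −log(2.65 × 10^-3) = 2.58

pH = 2.58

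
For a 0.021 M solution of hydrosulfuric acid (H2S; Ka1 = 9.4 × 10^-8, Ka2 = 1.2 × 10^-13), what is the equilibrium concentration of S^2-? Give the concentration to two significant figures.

1.2 × 10^-13 M

First ionization gives [H+] ≈ [HS-] = 4.44 × 10^-5 M.
Second step: Ka2 = [H+][S^2-]/[HS-] ≈ [S^2-] (since [H+] ≈ [HS-]).
So [S^2-] ≈ Ka2.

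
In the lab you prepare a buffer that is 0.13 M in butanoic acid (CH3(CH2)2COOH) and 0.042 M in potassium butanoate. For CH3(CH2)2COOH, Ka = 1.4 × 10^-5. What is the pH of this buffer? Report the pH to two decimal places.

pH = 4.36

pKa = −log(1.4 × 10^-5) = 4.854
Using pH = pKa + log([base]/[acid]) with [base]/[acid] = 0.042/0.13:
pH = 4.854 + (-0.491) = 4.36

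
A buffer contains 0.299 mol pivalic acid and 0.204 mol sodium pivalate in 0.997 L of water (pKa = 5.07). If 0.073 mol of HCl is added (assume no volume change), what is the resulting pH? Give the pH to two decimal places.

Added H+ converts (CH3)3CCOO- to (CH3)3CCOOH: (CH3)3CCOOH → 0.372 mol, (CH3)3CCOO- → 0.131 mol.
pH = pKa + log(n_(CH3)3CCOO-/n_(CH3)3CCOOH) = 5.07 + log(0.131/0.372) = 5.07 + (-0.453)

pH = 4.62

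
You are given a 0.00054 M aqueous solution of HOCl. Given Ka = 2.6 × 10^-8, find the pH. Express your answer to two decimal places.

HOCl ⇌ OCl- + H+
From the ICE table, Ka = x²/(0.00054 − x) = 2.6 × 10^-8.
Assume x ≪ 0.00054: x ≈ √(2.6 × 10^-8 × 0.00054) = 3.75 × 10^-6 M
Check: 0.69% ionized — well under 5%, approximation valid.
pH = −log[H+] = −log(3.75 × 10^-6) = 5.43

pH = 5.43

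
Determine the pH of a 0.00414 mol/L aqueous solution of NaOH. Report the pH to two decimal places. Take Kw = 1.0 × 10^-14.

pH = 11.62

NaOH is a strong base; [OH-] = 0.00414 M.
pOH = -log(0.00414) = 2.38
pH = 14.00 - 2.38 = 11.62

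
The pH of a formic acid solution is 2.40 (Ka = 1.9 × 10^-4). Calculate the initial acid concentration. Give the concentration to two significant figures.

[H+] = 10^(-2.40) = 3.98 × 10^-3 M = x
Ka = x²/(C₀ − x) ⇒ C₀ = x + x²/Ka
C₀ = 3.98 × 10^-3 + (3.98 × 10^-3)²/(1.9 × 10^-4) = 8.74 × 10^-2 M

C₀ = 8.7 × 10^-2 M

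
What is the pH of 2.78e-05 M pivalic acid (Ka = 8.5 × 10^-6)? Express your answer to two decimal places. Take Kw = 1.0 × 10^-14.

pH = 4.93

(CH3)3CCOOH ⇌ (CH3)3CCOO- + H+
From the ICE table, Ka = [H+]²/(2.78e-05 − [H+]) = 8.5 × 10^-6.
[H+] is not negligible relative to C₀; solve [H+]² + 8.5e-06·[H+] − 2.36e-10 = 0.
[H+] = [−8.5e-06 + √(8.5e-06² + 9.45e-10)]/2 = 1.17 × 10^-5 M
pH = −log(1.17 × 10^-5) = 4.93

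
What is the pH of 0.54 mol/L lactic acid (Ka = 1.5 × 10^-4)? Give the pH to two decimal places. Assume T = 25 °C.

CH3CH(OH)COOH ⇌ CH3CH(OH)COO- + H+
Ka = [H+]²/(0.54 − [H+]) = 1.5 × 10^-4
Neglecting [H+] in the denominator: [H+] = √(1.5 × 10^-4 × 0.54) = 9.00 × 10^-3 M
Check: 1.7% ionized — well under 5%, approximation valid.
pH = −log[H+] = −log(9.00 × 10^-3) = 2.05

pH = 2.05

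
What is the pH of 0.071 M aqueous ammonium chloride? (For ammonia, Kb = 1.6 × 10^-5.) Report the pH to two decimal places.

pH = 5.18

NH4+ is the conjugate acid of the weak base NH3.
Ka = Kw/Kb = 1.0×10^-14 / 1.6 × 10^-5 = 6.25 × 10^-10
Let x = [H+] at equilibrium. Ka = x²/(0.071 − x).
Neglecting x in the denominator: x = √(6.25 × 10^-10 × 0.071) = 6.66 × 10^-6 M
Check: 0.0094% ionized — well under 5%, approximation valid.
pH = −log[H+] = −log(6.66 × 10^-6) = 5.18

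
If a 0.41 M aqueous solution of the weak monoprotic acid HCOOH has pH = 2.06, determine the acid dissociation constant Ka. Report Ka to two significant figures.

Ka = 1.9 × 10^-4

[H+] = 10^(-2.06) = 8.71 × 10^-3 M
At equilibrium [HA] = 0.41 − 8.71 × 10^-3 = 4.01 × 10^-1 M
Ka = [H+][A-]/[HA] = (8.71 × 10^-3)² / 4.01 × 10^-1 = 1.9 × 10^-4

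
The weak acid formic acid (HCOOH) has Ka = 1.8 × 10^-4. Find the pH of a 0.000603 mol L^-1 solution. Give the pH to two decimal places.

HCOOH ⇌ HCOO- + H+
Let x = [H+] at equilibrium. Ka = x²/(0.000603 − x).
x is not negligible relative to C₀; solve x² + 0.00018·x − 1.09e-07 = 0.
x = [−0.00018 + √(0.00018² + 4.34e-07)]/2 = 2.52 × 10^-4 M
pH = −log(2.52 × 10^-4) = 3.60

pH = 3.60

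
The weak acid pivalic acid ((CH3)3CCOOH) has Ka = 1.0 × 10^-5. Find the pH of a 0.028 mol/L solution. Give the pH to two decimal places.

pH = 3.28

(CH3)3CCOOH ⇌ (CH3)3CCOO- + H+
From the ICE table, Ka = x²/(0.028 − x) = 1.0 × 10^-5.
Assume x ≪ 0.028: x ≈ √(1.0 × 10^-5 × 0.028) = 5.29 × 10^-4 M
(x/C₀ = 1.9% < 5%, so the approximation holds.)
pH = −log[H+] = −log(5.29 × 10^-4) = 3.28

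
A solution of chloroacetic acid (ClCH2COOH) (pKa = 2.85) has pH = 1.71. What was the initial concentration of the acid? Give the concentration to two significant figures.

C₀ = 2.9 × 10^-1 M

[H+] = 10^(-1.71) = 1.95 × 10^-2 M = x
Ka = 10^(−2.85) = 1.41 × 10^-3
Ka = x²/(C₀ − x) ⇒ C₀ = x + x²/Ka
C₀ = 1.95 × 10^-2 + (1.95 × 10^-2)²/(1.41 × 10^-3) = 2.89 × 10^-1 M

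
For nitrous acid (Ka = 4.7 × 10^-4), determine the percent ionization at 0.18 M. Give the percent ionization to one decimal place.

HNO2 ⇌ NO2- + H+; let x = [H+] at equilibrium.
Solve x² + 0.00047x − 8.46e-05 = 0 → x = 8.97 × 10^-3 M
Fraction ionized = 8.97 × 10^-3 / 0.18 = 0.0498 → 5.0%

5.0%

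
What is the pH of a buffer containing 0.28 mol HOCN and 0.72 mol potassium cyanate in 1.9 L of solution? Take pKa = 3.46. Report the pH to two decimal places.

pH = 3.87

pH = pKa + log([A⁻]/[HA]) = 3.46 + log(0.72/0.28)
pH = 3.46 + (+0.410) = 3.87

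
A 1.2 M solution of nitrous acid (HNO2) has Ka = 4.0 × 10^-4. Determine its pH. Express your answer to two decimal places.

pH = 1.66

HNO2 ⇌ NO2- + H+
From the ICE table, Ka = [H+]²/(1.2 − [H+]) = 4.0 × 10^-4.
Assume [H+] ≪ 1.2: [H+] ≈ √(4.0 × 10^-4 × 1.2) = 2.19 × 10^-2 M
([H+]/C₀ = 1.8% < 5%, so the approximation holds.)
pH = −log[H+] = −log(2.19 × 10^-2) = 1.66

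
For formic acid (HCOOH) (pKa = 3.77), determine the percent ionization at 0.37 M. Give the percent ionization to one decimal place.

HCOOH ⇌ HCOO- + H+; let x = [H+] at equilibrium.
Ka = 10^(−3.77) = 1.70 × 10^-4
x ≈ √(Ka·C₀) = √(1.70 × 10^-4 × 0.37) = 7.93 × 10^-3 M
Fraction ionized = 7.93 × 10^-3 / 0.37 = 0.0214 → 2.1%

2.1%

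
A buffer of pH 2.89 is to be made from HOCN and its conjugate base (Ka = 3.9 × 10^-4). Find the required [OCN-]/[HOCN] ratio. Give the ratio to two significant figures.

ratio = 0.30

pKa = -log(3.9 × 10^-4) = 3.409
pH = pKa + log(r) ⇒ log(r) = 2.89 − 3.409 = -0.519
r = [OCN-]/[HOCN] = 10^(-0.519) = 0.303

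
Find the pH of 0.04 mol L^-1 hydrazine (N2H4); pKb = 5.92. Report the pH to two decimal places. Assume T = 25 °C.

pH = 10.34

N2H4 + H2O ⇌ N2H5+ + OH-
Kb = 10^(−5.92) = 1.20 × 10^-6
From the ICE table, Kb = x²/(0.04 − x) = 1.20 × 10^-6.
Neglecting x in the denominator: x = √(1.20 × 10^-6 × 0.04) = 2.19 × 10^-4 M
pOH = 3.66, so pH = 14.00 − pOH = 10.34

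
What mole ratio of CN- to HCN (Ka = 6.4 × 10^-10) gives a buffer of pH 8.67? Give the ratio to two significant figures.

pKa = -log(6.4 × 10^-10) = 9.194
pH = pKa + log(r) ⇒ log(r) = 8.67 − 9.194 = -0.524
r = [CN-]/[HCN] = 10^(-0.524) = 0.299

ratio = 0.30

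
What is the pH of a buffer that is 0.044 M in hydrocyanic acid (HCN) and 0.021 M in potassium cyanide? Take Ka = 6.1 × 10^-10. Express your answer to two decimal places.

pH = 8.89

pKa = −log(6.1 × 10^-10) = 9.215
pH = pKa + log([A⁻]/[HA]) = 9.215 + log(0.021/0.044)
pH = 9.215 + (-0.321) = 8.89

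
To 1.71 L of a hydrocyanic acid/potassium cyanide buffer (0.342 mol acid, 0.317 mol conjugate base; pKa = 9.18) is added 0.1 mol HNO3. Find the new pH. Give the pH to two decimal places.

pH = 8.87

After neutralization: n(HCN) = 0.442 mol, n(CN-) = 0.217 mol.
pH = pKa + log([A⁻]/[HA]) = 9.18 + log(0.217/0.442) = 9.18 -0.309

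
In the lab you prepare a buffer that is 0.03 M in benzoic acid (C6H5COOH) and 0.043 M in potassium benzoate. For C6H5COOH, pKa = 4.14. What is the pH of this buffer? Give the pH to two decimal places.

pH = 4.30

pH = pKa + log([A⁻]/[HA]) = 4.14 + log(0.043/0.03)
pH = 4.14 + (+0.156) = 4.30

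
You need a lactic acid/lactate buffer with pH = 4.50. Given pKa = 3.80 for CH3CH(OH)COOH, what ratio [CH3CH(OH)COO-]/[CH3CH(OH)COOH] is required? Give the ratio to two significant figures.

ratio = 5.0

pH = pKa + log(r) ⇒ log(r) = 4.50 − 3.80 = +0.70
r = [CH3CH(OH)COO-]/[CH3CH(OH)COOH] = 10^(+0.70) = 5.01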